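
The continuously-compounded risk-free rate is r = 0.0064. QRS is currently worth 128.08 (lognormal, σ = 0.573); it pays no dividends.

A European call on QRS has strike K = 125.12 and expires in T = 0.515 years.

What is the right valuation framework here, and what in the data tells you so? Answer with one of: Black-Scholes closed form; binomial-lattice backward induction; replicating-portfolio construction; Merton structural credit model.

Key observation: everything needed for the exact continuous-time valuation of the European call on QRS (strike 125.12) is given, and no feature rules the closed form out.

framework: Black-Scholes closed form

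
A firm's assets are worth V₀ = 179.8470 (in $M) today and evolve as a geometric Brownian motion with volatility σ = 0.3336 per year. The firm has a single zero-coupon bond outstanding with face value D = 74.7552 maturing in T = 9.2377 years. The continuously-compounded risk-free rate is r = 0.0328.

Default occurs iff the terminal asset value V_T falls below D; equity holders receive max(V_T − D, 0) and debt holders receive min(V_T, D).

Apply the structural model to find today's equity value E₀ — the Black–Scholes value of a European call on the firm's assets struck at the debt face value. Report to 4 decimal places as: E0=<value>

E0=130.2260

With assets at 179.8470 and a single debt payment of 74.7552 at 9.2377 years:
d₁ = [ln(V₀/D) + (r + σ²/2)T] / (σ√T)
   = [ln(179.8470/74.7552) + (0.0328 + 0.5·0.3336²)·9.2377] / (0.3336·√9.2377)
   = [0.877888 + 0.817024] / 1.013930 = 1.671626
d₂ = d₁ − σ√T = 1.671626 − 1.013930 = 0.657696
N(d₁) = 0.952701,  N(d₂) = 0.744633,  e^(−rT) = 0.738602
E₀ = V₀·N(d₁) − D·e^(−rT)·N(d₂)
   = 179.8470·0.952701 − 74.7552·0.738602·0.744633 = 130.225994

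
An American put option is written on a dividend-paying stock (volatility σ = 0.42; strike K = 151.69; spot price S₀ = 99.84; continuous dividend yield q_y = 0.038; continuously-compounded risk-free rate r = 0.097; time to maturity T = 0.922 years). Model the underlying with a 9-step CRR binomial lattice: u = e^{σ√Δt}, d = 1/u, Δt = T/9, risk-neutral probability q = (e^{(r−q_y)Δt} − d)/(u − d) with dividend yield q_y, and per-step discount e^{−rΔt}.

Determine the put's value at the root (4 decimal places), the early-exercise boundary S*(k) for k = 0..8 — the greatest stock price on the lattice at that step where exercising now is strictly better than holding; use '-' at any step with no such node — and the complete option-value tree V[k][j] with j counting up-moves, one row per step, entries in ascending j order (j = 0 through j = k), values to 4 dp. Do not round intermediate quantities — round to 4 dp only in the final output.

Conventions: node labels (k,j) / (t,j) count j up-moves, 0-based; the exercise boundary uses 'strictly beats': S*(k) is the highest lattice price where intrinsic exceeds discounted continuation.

Δt=0.10244  u=1.14388  d=0.87421  q=0.48892  discount=0.99011
step 9 (expiry): payoffs max(K−S,0) = 121.9139 112.7289 100.7105 84.9849 64.4084 37.4847 2.2558 0.0000 0.0000 0.0000
step 8: (k=8,j=0): S=34.0604, K−S=117.6296, hold=116.2620 ⇒ V=117.6296 exercise | (k=8,j=1): S=44.5670, K−S=107.1230, hold=105.7963 ⇒ V=107.1230 exercise | (k=8,j=2): S=58.3146, K−S=93.3754, hold=92.1021 ⇒ V=93.3754 exercise | (k=8,j=3): S=76.3029, K−S=75.3871, hold=74.1837 ⇒ V=75.3871 exercise | (k=8,j=4): S=99.8400, K−S=51.8500, hold=50.7380 ⇒ V=51.8500 exercise | (k=8,j=5): S=130.6376, K−S=21.0524, hold=20.0601 ⇒ V=21.0524 exercise | (k=8,j=6): S=170.9354, K−S=0.0000, hold=1.1415 ⇒ V=1.1415 continue | (k=8,j=7): S=223.6638, K−S=0.0000, hold=0.0000 ⇒ V=0.0000 continue | (k=8,j=8): S=292.6573, K−S=0.0000, hold=0.0000 ⇒ V=0.0000 continue  boundary S*=130.6376
step 7: (k=7,j=0): S=38.9611, K−S=112.7289, hold=111.3803 ⇒ V=112.7289 exercise | (k=7,j=1): S=50.9795, K−S=100.7105, hold=99.4087 ⇒ V=100.7105 exercise | (k=7,j=2): S=66.7051, K−S=84.9849, hold=83.7442 ⇒ V=84.9849 exercise | (k=7,j=3): S=87.2816, K−S=64.4084, hold=63.2476 ⇒ V=64.4084 exercise | (k=7,j=4): S=114.2053, K−S=37.4847, hold=36.4285 ⇒ V=37.4847 exercise | (k=7,j=5): S=149.4342, K−S=2.2558, hold=11.2055 ⇒ V=11.2055 continue | (k=7,j=6): S=195.5302, K−S=0.0000, hold=0.5776 ⇒ V=0.5776 continue | (k=7,j=7): S=255.8453, K−S=0.0000, hold=0.0000 ⇒ V=0.0000 continue  boundary S*=114.2053
step 6: (k=6,j=0): S=44.5670, K−S=107.1230, hold=105.7963 ⇒ V=107.1230 exercise | (k=6,j=1): S=58.3146, K−S=93.3754, hold=92.1021 ⇒ V=93.3754 exercise | (k=6,j=2): S=76.3029, K−S=75.3871, hold=74.1837 ⇒ V=75.3871 exercise | (k=6,j=3): S=99.8400, K−S=51.8500, hold=50.7380 ⇒ V=51.8500 exercise | (k=6,j=4): S=130.6376, K−S=21.0524, hold=24.3926 ⇒ V=24.3926 continue | (k=6,j=5): S=170.9354, K−S=0.0000, hold=5.9499 ⇒ V=5.9499 continue | (k=6,j=6): S=223.6638, K−S=0.0000, hold=0.2923 ⇒ V=0.2923 continue  boundary S*=99.8400
step 5: (k=5,j=0): S=50.9795, K−S=100.7105, hold=99.4087 ⇒ V=100.7105 exercise | (k=5,j=1): S=66.7051, K−S=84.9849, hold=83.7442 ⇒ V=84.9849 exercise | (k=5,j=2): S=87.2816, K−S=64.4084, hold=63.2476 ⇒ V=64.4084 exercise | (k=5,j=3): S=114.2053, K−S=37.4847, hold=38.0454 ⇒ V=38.0454 continue | (k=5,j=4): S=149.4342, K−S=2.2558, hold=15.2234 ⇒ V=15.2234 continue | (k=5,j=5): S=195.5302, K−S=0.0000, hold=3.1523 ⇒ V=3.1523 continue  boundary S*=87.2816
step 4: (k=4,j=0): S=58.3146, K−S=93.3754, hold=92.1021 ⇒ V=93.3754 exercise | (k=4,j=1): S=76.3029, K−S=75.3871, hold=74.1837 ⇒ V=75.3871 exercise | (k=4,j=2): S=99.8400, K−S=51.8500, hold=51.0095 ⇒ V=51.8500 exercise | (k=4,j=3): S=130.6376, K−S=21.0524, hold=26.6213 ⇒ V=26.6213 continue | (k=4,j=4): S=170.9354, K−S=0.0000, hold=9.2294 ⇒ V=9.2294 continue  boundary S*=99.8400
step 3: (k=3,j=0): S=66.7051, K−S=84.9849, hold=83.7442 ⇒ V=84.9849 exercise | (k=3,j=1): S=87.2816, K−S=64.4084, hold=63.2476 ⇒ V=64.4084 exercise | (k=3,j=2): S=114.2053, K−S=37.4847, hold=39.1244 ⇒ V=39.1244 continue | (k=3,j=3): S=149.4342, K−S=2.2558, hold=17.9388 ⇒ V=17.9388 continue  boundary S*=87.2816
step 2: (k=2,j=0): S=76.3029, K−S=75.3871, hold=74.1837 ⇒ V=75.3871 exercise | (k=2,j=1): S=99.8400, K−S=51.8500, hold=51.5318 ⇒ V=51.8500 exercise | (k=2,j=2): S=130.6376, K−S=21.0524, hold=28.4818 ⇒ V=28.4818 continue  boundary S*=99.8400
step 1: (k=1,j=0): S=87.2816, K−S=64.4084, hold=63.2476 ⇒ V=64.4084 exercise | (k=1,j=1): S=114.2053, K−S=37.4847, hold=40.0250 ⇒ V=40.0250 continue  boundary S*=87.2816
step 0: (k=0,j=0): S=99.8400, K−S=51.8500, hold=51.9678 ⇒ V=51.9678 continue  boundary S*=-

price = 51.9678
boundary = - 87.2816 99.8400 87.2816 99.8400 87.2816 99.8400 114.2053 130.6376
tree:
51.9678
64.4084 40.0250
75.3871 51.8500 28.4818
84.9849 64.4084 39.1244 17.9388
93.3754 75.3871 51.8500 26.6213 9.2294
100.7105 84.9849 64.4084 38.0454 15.2234 3.1523
107.1230 93.3754 75.3871 51.8500 24.3926 5.9499 0.2923
112.7289 100.7105 84.9849 64.4084 37.4847 11.2055 0.5776 0.0000
117.6296 107.1230 93.3754 75.3871 51.8500 21.0524 1.1415 0.0000 0.0000
121.9139 112.7289 100.7105 84.9849 64.4084 37.4847 2.2558 0.0000 0.0000 0.0000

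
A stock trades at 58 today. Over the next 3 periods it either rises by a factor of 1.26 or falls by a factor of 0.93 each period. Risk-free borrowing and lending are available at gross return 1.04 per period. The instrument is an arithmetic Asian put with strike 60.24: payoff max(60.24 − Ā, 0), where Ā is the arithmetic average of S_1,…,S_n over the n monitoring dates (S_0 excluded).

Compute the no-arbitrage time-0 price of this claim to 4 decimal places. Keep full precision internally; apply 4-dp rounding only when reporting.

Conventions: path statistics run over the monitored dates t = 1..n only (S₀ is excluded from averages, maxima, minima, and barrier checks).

price = 3.2195

With p* = (R−d)/(u−d) = 0.3333, sum probability × payoff across the paths and divide by R^3.
Enumerate all 2^3 = 8 price paths (U = up ×1.26, D = down ×0.93); each path with k up-moves has probability p*^k·(1−p*)^(3−k).
DDD: Ā=50.2523, payoff=9.9877, prob=0.296296
UDD: Ā=68.0838, payoff=0.0000, prob=0.148148
DUD: Ā=61.7038, payoff=0.0000, prob=0.148148
UUD: Ā=83.5986, payoff=0.0000, prob=0.074074
DDU: Ā=55.7704, payoff=4.4696, prob=0.148148
UDU: Ā=75.5598, payoff=0.0000, prob=0.074074
DUU: Ā=69.1798, payoff=0.0000, prob=0.074074
UUU: Ā=93.7275, payoff=0.0000, prob=0.037037
Price = Σ prob·payoff / R^3 = 3.621486 / 1.124864 = 3.2195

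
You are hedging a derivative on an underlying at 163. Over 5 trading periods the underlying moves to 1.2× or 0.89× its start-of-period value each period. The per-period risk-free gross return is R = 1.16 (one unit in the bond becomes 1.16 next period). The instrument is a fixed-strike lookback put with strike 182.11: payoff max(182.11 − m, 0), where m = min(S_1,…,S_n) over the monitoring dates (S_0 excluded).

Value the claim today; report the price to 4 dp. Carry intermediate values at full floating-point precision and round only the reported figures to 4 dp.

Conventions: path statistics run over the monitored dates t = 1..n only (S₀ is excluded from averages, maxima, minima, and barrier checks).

price = 3.0254

Risk-neutral up-probability p* = (R−d)/(u−d) = (1.16−0.89)/(1.2−0.89) = 0.8710; the claim prices as the p*-weighted sum of path payoffs discounted by R^5.
Enumerate all 2^5 = 32 price paths (U = up ×1.2, D = down ×0.89); each path with k up-moves has probability p*^k·(1−p*)^(5−k).
DDDDD: m=91.0202, payoff=91.0898, prob=0.000036
UDDDD: m=122.7238, payoff=59.3862, prob=0.000241
DUDDD: m=122.7238, payoff=59.3862, prob=0.000241
UUDDD: m=165.4703, payoff=16.6397, prob=0.001630
DDUDD: m=122.7238, payoff=59.3862, prob=0.000241
UDUDD: m=165.4703, payoff=16.6397, prob=0.001630
DUUDD: m=145.0700, payoff=37.0400, prob=0.001630
UUUDD: m=195.6000, payoff=0.0000, prob=0.011000
DDDUD: m=114.9099, payoff=67.2001, prob=0.000241
UDDUD: m=154.9348, payoff=27.1752, prob=0.001630
DUDUD: m=145.0700, payoff=37.0400, prob=0.001630
UUDUD: m=195.6000, payoff=0.0000, prob=0.011000
DDUUD: m=129.1123, payoff=52.9977, prob=0.001630
UDUUD: m=174.0840, payoff=8.0260, prob=0.011000
DUUUD: m=145.0700, payoff=37.0400, prob=0.011000
UUUUD: m=195.6000, payoff=0.0000, prob=0.074252
DDDDU: m=102.2699, payoff=79.8401, prob=0.000241
UDDDU: m=137.8919, payoff=44.2181, prob=0.001630
DUDDU: m=137.8919, payoff=44.2181, prob=0.001630
UUDDU: m=185.9217, payoff=0.0000, prob=0.011000
DDUDU: m=129.1123, payoff=52.9977, prob=0.001630
UDUDU: m=174.0840, payoff=8.0260, prob=0.011000
DUUDU: m=145.0700, payoff=37.0400, prob=0.011000
UUUDU: m=195.6000, payoff=0.0000, prob=0.074252
DDDUU: m=114.9099, payoff=67.2001, prob=0.001630
UDDUU: m=154.9348, payoff=27.1752, prob=0.011000
DUDUU: m=145.0700, payoff=37.0400, prob=0.011000
UUDUU: m=195.6000, payoff=0.0000, prob=0.074252
DDUUU: m=129.1123, payoff=52.9977, prob=0.011000
UDUUU: m=174.0840, payoff=8.0260, prob=0.074252
DUUUU: m=145.0700, payoff=37.0400, prob=0.074252
UUUUU: m=195.6000, payoff=0.0000, prob=0.501199
Price = Σ prob·payoff / R^5 = 6.354467 / 2.100342 = 3.0254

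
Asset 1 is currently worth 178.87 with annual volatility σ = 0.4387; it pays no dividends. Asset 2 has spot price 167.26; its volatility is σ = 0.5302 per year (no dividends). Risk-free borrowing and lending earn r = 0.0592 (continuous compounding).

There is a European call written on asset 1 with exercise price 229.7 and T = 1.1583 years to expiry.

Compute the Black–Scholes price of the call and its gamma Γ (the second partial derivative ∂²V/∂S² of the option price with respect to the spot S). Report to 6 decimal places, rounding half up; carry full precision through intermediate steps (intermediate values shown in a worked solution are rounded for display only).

price = 21.522522
Γ = 0.004672

σ√T = 0.4387·√1.1583 = 0.472148
d₁ = (ln(S/K) + (r+σ²/2)T) / (σ√T) = (ln(178.87/229.7) + (0.0592+0.4387²/2)·1.1583) / 0.472148 = (-0.250115 + 0.180033) / 0.472148 = -0.148431
d₂ = d₁ − σ√T = -0.148431 − 0.472148 = -0.620579
e^{−rT} = 0.933727
N(d₁) = 0.441001,  N(d₂) = 0.267438
Call price V = S·N(d₁) − K·e^{−rT}·N(d₂) = 78.881877 − 57.359355 = 21.522522
φ(d₁) = (1/√(2π))·e^{−d₁²/2} = 0.394572
Γ = φ(d₁) / (S·σ·√T) = 0.004672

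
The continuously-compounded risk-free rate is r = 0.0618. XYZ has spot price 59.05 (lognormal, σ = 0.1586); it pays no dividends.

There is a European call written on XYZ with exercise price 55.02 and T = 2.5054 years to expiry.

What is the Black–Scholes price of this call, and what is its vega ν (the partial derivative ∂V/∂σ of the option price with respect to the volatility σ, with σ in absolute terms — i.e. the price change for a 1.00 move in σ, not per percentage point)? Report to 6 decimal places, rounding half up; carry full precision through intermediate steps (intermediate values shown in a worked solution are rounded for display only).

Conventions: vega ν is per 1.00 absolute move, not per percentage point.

price = 13.249824
ν = 22.076512

σ√T = 0.1586·√2.5054 = 0.251039
d₁ = (ln(S/K) + (r+σ²/2)T) / (σ√T) = (ln(59.05/55.02) + (0.0618+0.1586²/2)·2.5054) / 0.251039 = (0.070688 + 0.186344) / 0.251039 = 1.023871
d₂ = d₁ − σ√T = 1.023871 − 0.251039 = 0.772832
e^{−rT} = 0.856558
N(d₁) = 0.847052,  N(d₂) = 0.780189
Call price V = S·N(d₁) − K·e^{−rT}·N(d₂) = 50.018415 − 36.768591 = 13.249824
φ(d₁) = (1/√(2π))·e^{−d₁²/2} = 0.236196
ν = S·φ(d₁)·√T = 22.076512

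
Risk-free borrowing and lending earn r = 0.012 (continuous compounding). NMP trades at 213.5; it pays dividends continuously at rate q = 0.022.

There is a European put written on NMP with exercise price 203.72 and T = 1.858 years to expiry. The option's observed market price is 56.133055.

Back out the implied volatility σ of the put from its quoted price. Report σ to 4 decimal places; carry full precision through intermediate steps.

At σ = 0.5490 the Black–Scholes value reproduces the quote:
σ√T = 0.549·√1.858 = 0.748334
d₁ = (ln(S/K) + (r−q+σ²/2)T) / (σ√T) = (ln(213.5/203.72) + (0.012−0.022+0.549²/2)·1.858) / 0.748334 = (0.046890 + 0.261422) / 0.748334 = 0.411998
d₂ = d₁ − σ√T = 0.411998 − 0.748334 = -0.336336
e^{−rT} = 0.977951
e^{−qT} = 0.959948
N(−d₁) = 0.340170,  N(−d₂) = 0.631691
V = K·e^{−rT}·N(−d₂) − S·e^{−qT}·N(−d₁) = 125.850629 − 69.717575 = 56.133055 (matching the quote); vega is positive throughout, so no other σ reproduces this price

sigma = 0.5490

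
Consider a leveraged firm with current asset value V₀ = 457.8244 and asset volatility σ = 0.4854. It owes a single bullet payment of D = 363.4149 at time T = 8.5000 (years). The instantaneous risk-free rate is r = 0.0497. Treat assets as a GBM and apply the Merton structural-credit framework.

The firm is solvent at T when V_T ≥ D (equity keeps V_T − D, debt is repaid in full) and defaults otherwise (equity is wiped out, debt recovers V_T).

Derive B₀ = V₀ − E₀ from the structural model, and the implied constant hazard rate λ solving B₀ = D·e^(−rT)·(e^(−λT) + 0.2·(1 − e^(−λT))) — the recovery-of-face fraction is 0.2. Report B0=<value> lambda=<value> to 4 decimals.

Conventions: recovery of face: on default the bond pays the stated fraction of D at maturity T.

B0=151.4286 lambda=0.0715

With assets at 457.8244 and a single debt payment of 363.4149 at 8.5000 years:
d₁ = [ln(V₀/D) + (r + σ²/2)T] / (σ√T)
   = [ln(457.8244/363.4149) + (0.0497 + 0.5·0.4854²)·8.5000] / (0.4854·√8.5000)
   = [0.230941 + 1.423806] / 1.415172 = 1.169290
d₂ = d₁ − σ√T = 1.169290 − 1.415172 = -0.245882
N(d₁) = 0.878857,  N(d₂) = 0.402887,  e^(−rT) = 0.655439
E₀ = V₀·N(d₁) − D·e^(−rT)·N(d₂)
   = 457.8244·0.878857 − 363.4149·0.655439·0.402887 = 306.395850
B₀ = V₀ − E₀ = 457.8244 − 306.395850 = 151.428550
e^(−λT) = (B₀·e^(rT)/D − 0.2)/(1 − 0.2) = (151.4286·1.525695/363.4149 − 0.2)/0.8 = 0.54466282
λ = −ln(0.54466282)/8.5000 = 0.071481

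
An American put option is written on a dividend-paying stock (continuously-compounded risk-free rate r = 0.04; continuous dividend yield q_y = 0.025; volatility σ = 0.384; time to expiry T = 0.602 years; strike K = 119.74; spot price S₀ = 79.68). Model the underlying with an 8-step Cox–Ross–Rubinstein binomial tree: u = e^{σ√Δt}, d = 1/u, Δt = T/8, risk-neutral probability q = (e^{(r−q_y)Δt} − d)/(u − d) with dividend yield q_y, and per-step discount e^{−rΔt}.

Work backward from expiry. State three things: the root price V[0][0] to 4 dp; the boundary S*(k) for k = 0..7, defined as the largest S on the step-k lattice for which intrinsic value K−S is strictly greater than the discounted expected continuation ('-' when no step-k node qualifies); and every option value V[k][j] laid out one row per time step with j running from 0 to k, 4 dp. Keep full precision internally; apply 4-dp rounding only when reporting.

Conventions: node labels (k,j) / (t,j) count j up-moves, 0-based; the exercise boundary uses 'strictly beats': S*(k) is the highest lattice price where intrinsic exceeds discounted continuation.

Δt=0.07525, u=1.11109, d=0.90002, q=0.47904, disc=e^(-rΔt)=0.99699
k=8 terminal: V=max(K-S,0) → 85.4342 77.3890 67.4572 55.1963 40.0600 21.3741 0.0000 0.0000 0.0000
k=7: j=0 S=38.1167 intr=81.6233 cont=81.3350 V=81.6233[EX]; j=1 S=47.0556 intr=72.6844 cont=72.4130 V=72.6844[EX]; j=2 S=58.0907 intr=61.6493 cont=61.3986 V=61.6493[EX]; j=3 S=71.7136 intr=48.0264 cont=47.8013 V=48.0264[EX]; j=4 S=88.5313 intr=31.2087 cont=31.0152 V=31.2087[EX]; j=5 S=109.2930 intr=10.4470 cont=11.1016 V=11.1016[hold]; j=6 S=134.9235 intr=0.0000 cont=0.0000 V=0.0000[hold]; j=7 S=166.5647 intr=0.0000 cont=0.0000 V=0.0000[hold]  S*(7)=88.5313
k=6: j=0 S=42.3510 intr=77.3890 cont=77.1087 V=77.3890[EX]; j=1 S=52.2828 intr=67.4572 cont=67.1956 V=67.4572[EX]; j=2 S=64.5437 intr=55.1963 cont=54.9577 V=55.1963[EX]; j=3 S=79.6800 intr=40.0600 cont=39.8499 V=40.0600[EX]; j=4 S=98.3659 intr=21.3741 cont=21.5117 V=21.5117[hold]; j=5 S=121.4339 intr=0.0000 cont=5.7661 V=5.7661[hold]; j=6 S=149.9116 intr=0.0000 cont=0.0000 V=0.0000[hold]  S*(6)=79.6800
k=5: j=0 S=47.0556 intr=72.6844 cont=72.4130 V=72.6844[EX]; j=1 S=58.0907 intr=61.6493 cont=61.3986 V=61.6493[EX]; j=2 S=71.7136 intr=48.0264 cont=47.8013 V=48.0264[EX]; j=3 S=88.5313 intr=31.2087 cont=31.0809 V=31.2087[EX]; j=4 S=109.2930 intr=10.4470 cont=13.9269 V=13.9269[hold]; j=5 S=134.9235 intr=0.0000 cont=2.9949 V=2.9949[hold]  S*(5)=88.5313
k=4: j=0 S=52.2828 intr=67.4572 cont=67.1956 V=67.4572[EX]; j=1 S=64.5437 intr=55.1963 cont=54.9577 V=55.1963[EX]; j=2 S=79.6800 intr=40.0600 cont=39.8499 V=40.0600[EX]; j=3 S=98.3659 intr=21.3741 cont=22.8611 V=22.8611[hold]; j=4 S=121.4339 intr=0.0000 cont=8.6639 V=8.6639[hold]  S*(4)=79.6800
k=3: j=0 S=58.0907 intr=61.6493 cont=61.3986 V=61.6493[EX]; j=1 S=71.7136 intr=48.0264 cont=47.8013 V=48.0264[EX]; j=2 S=88.5313 intr=31.2087 cont=31.7254 V=31.7254[hold]; j=3 S=109.2930 intr=10.4470 cont=16.0118 V=16.0118[hold]  S*(3)=71.7136
k=2: j=0 S=64.5437 intr=55.1963 cont=54.9577 V=55.1963[EX]; j=1 S=79.6800 intr=40.0600 cont=40.0967 V=40.0967[hold]; j=2 S=98.3659 intr=21.3741 cont=24.1252 V=24.1252[hold]  S*(2)=64.5437
k=1: j=0 S=71.7136 intr=48.0264 cont=47.8188 V=48.0264[EX]; j=1 S=88.5313 intr=31.2087 cont=32.3482 V=32.3482[hold]  S*(1)=71.7136
k=0: j=0 S=79.6800 intr=40.0600 cont=40.3941 V=40.3941[hold]  S*(0)=-

price = 40.3941
boundary = - 71.7136 64.5437 71.7136 79.6800 88.5313 79.6800 88.5313
tree:
40.3941
48.0264 32.3482
55.1963 40.0967 24.1252
61.6493 48.0264 31.7254 16.0118
67.4572 55.1963 40.0600 22.8611 8.6639
72.6844 61.6493 48.0264 31.2087 13.9269 2.9949
77.3890 67.4572 55.1963 40.0600 21.5117 5.7661 0.0000
81.6233 72.6844 61.6493 48.0264 31.2087 11.1016 0.0000 0.0000
85.4342 77.3890 67.4572 55.1963 40.0600 21.3741 0.0000 0.0000 0.0000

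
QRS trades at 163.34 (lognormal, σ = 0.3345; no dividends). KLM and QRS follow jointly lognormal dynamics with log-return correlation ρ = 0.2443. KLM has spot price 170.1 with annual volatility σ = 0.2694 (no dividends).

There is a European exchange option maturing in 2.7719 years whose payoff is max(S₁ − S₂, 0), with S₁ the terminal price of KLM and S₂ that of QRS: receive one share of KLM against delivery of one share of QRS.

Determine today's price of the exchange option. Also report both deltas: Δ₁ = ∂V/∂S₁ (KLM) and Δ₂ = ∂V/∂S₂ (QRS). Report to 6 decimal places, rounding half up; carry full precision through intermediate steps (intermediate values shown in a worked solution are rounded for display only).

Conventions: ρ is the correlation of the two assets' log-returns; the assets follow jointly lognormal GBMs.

σ_eff = √(σ₁² + σ₂² − 2ρσ₁σ₂) = √(0.2694² + 0.3345² − 2·0.2443·0.2694·0.3345) = 0.374749
d₁ = (ln(S₁/S₂) + (q₂ − q₁ + σ_eff²/2)T) / (σ_eff√T) = (ln(170.1/163.34) + (0.0 − 0.0 + 0.070218)·2.7719) / 0.623920 = 0.376957
d₂ = d₁ − σ_eff√T = 0.376957 − 0.623920 = -0.246964
N(d₁) = 0.646897,  N(d₂) = 0.402468
V = S₁·e^{−q₁T}·N(d₁) − S₂·e^{−q₂T}·N(d₂) = 110.037192 − 65.739143 = 44.298049
Key observation: r never enters — measured in units of QRS, the claim is a call on S₁/S₂ struck at 1, so only the dividend yields and σ_eff matter.
Δ₁ = e^{−q₁T}·N(d₁) = 0.646897;  Δ₂ = −e^{−q₂T}·N(d₂) = -0.402468

exchange price = 44.298049
Δ1 = 0.646897
Δ2 = -0.402468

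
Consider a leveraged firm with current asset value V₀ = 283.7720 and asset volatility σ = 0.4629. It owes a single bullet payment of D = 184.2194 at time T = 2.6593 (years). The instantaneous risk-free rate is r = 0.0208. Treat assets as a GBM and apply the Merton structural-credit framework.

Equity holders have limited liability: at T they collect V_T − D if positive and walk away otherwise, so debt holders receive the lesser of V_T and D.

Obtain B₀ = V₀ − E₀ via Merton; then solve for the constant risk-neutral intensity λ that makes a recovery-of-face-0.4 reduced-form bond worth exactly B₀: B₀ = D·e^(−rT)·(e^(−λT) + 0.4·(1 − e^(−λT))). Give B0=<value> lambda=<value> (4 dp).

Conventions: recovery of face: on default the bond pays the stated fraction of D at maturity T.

Apply the equity-as-call identities (strike 184.2194, horizon 2.6593 years):
d₁ = [ln(V₀/D) + (r + σ²/2)T] / (σ√T)
   = [ln(283.7720/184.2194) + (0.0208 + 0.5·0.4629²)·2.6593] / (0.4629·√2.6593)
   = [0.432044 + 0.340226] / 0.754868 = 1.023053
d₂ = d₁ − σ√T = 1.023053 − 0.754868 = 0.268185
N(d₁) = 0.846859,  N(d₂) = 0.605722,  e^(−rT) = 0.946189
E₀ = V₀·N(d₁) − D·e^(−rT)·N(d₂)
   = 283.7720·0.846859 − 184.2194·0.946189·0.605722 = 134.733671
B₀ = V₀ − E₀ = 283.7720 − 134.733671 = 149.038329
e^(−λT) = (B₀·e^(rT)/D − 0.4)/(1 − 0.4) = (149.0383·1.056872/184.2194 − 0.4)/0.6 = 0.75839480
λ = −ln(0.75839480)/2.6593 = 0.103994

B0=149.0383 lambda=0.1040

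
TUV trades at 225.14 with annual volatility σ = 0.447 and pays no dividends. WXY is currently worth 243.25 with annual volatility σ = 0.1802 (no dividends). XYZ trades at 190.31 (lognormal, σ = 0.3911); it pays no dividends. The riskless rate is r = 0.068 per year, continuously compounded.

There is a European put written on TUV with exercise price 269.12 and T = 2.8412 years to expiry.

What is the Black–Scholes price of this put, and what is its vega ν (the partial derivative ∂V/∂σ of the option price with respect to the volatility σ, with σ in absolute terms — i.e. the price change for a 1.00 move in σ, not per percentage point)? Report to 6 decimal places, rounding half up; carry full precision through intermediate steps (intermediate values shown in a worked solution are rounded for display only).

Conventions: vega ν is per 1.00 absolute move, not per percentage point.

σ√T = 0.447·√2.8412 = 0.753457
d₁ = (ln(S/K) + (r+σ²/2)T) / (σ√T) = (ln(225.14/269.12) + (0.068+0.447²/2)·2.8412) / 0.753457 = (-0.178435 + 0.477050) / 0.753457 = 0.396327
d₂ = d₁ − σ√T = 0.396327 − 0.753457 = -0.357130
e^{−rT} = 0.824316
N(−d₁) = 0.345932,  N(−d₂) = 0.639503
Put price V = K·e^{−rT}·N(−d₂) − S·N(−d₁) = 141.867196 − 77.883109 = 63.984087
φ(d₁) = (1/√(2π))·e^{−d₁²/2} = 0.368809
ν = S·φ(d₁)·√T = 139.960411

price = 63.984087
ν = 139.960411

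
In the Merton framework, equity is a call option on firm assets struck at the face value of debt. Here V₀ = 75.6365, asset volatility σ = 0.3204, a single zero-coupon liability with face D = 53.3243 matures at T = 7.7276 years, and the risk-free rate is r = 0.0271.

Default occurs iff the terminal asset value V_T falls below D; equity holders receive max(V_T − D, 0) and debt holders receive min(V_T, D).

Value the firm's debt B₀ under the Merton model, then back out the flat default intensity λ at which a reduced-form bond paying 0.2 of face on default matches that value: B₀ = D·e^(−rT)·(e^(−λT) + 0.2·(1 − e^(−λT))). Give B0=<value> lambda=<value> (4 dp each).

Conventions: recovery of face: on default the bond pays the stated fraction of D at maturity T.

Work the structural quantities from V₀ = 75.6365 against face 53.3243:
d₁ = [ln(V₀/D) + (r + σ²/2)T] / (σ√T)
   = [ln(75.6365/53.3243) + (0.0271 + 0.5·0.3204²)·7.7276] / (0.3204·√7.7276)
   = [0.349547 + 0.606061] / 0.890666 = 1.072914
d₂ = d₁ − σ√T = 1.072914 − 0.890666 = 0.182248
N(d₁) = 0.858345,  N(d₂) = 0.572306,  e^(−rT) = 0.811056
E₀ = V₀·N(d₁) − D·e^(−rT)·N(d₂)
   = 75.6365·0.858345 − 53.3243·0.811056·0.572306 = 40.170560
B₀ = V₀ − E₀ = 75.6365 − 40.170560 = 35.465940
e^(−λT) = (B₀·e^(rT)/D − 0.2)/(1 − 0.2) = (35.4659·1.232960/53.3243 − 0.2)/0.8 = 0.77504964
λ = −ln(0.77504964)/7.7276 = 0.032976

B0=35.4659 lambda=0.0330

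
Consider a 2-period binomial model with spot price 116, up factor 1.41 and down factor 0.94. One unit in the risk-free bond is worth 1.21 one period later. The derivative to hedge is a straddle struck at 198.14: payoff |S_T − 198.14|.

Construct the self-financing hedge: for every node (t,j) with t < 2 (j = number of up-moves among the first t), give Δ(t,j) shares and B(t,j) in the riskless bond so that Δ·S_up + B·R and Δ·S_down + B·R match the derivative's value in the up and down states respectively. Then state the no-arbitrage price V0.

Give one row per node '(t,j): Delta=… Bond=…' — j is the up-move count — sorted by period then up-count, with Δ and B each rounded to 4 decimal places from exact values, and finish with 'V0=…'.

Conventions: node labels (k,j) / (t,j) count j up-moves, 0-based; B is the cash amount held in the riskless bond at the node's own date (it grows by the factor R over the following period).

Since d<R<u, set p* = (R−d)/(u−d) = 0.5745; price each node as the discounted p*-expectation of its children.
Terminal payoffs: V(2,0)=95.6424, V(2,1)=44.3936, V(2,2)=32.4796
(1,0): S=109.0400. Δ = (V_up−V_dn)/(S_up−S_dn) = (44.3936−95.6424)/(153.7464−102.4976) = -1.0000. V = [p*·44.3936 + (1−p*)·95.6424]/1.21 = 54.7121. B = V − Δ·S = 163.7521.
(1,1): S=163.5600. Δ = (V_up−V_dn)/(S_up−S_dn) = (32.4796−44.3936)/(230.6196−153.7464) = -0.1550. V = [p*·32.4796 + (1−p*)·44.3936]/1.21 = 31.0326. B = V − Δ·S = 56.3815.
(0,0): S=116.0000. Δ = (V_up−V_dn)/(S_up−S_dn) = (31.0326−54.7121)/(163.5600−109.0400) = -0.4343. V = [p*·31.0326 + (1−p*)·54.7121]/1.21 = 33.9743. B = V − Δ·S = 84.3563.
Check: Δ(0,0)·S0 + B(0,0) = 33.9743 = V0.

(0,0): Delta=-0.4343 Bond=84.3563
(1,0): Delta=-1.0000 Bond=163.7521
(1,1): Delta=-0.1550 Bond=56.3815
V0=33.9743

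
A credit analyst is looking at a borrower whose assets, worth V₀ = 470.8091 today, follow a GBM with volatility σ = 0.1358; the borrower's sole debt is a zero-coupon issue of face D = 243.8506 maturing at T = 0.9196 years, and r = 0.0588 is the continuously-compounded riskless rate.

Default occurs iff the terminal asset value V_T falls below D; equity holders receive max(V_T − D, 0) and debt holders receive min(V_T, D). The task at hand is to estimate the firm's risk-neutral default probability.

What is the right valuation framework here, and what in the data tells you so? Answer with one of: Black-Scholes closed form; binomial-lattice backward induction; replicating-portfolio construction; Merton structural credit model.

Key observation: assets follow a GBM and default happens iff V_T < 243.8506; valuing claims on that split (equity as a call, risky debt as the residual) is the structural model's definition.

framework: Merton structural credit model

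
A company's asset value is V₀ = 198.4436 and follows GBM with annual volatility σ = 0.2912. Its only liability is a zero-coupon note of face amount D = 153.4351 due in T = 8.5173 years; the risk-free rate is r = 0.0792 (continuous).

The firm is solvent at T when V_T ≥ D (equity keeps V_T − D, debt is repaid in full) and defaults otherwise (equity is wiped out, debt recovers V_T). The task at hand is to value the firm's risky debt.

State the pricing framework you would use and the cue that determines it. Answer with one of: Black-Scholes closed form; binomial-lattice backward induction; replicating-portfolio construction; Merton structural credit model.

Key observation: a levered firm with one bullet debt due at 8.5173 years is the canonical structural-credit setup: equity is a call on the firm's assets struck at the face value.

framework: Merton structural credit model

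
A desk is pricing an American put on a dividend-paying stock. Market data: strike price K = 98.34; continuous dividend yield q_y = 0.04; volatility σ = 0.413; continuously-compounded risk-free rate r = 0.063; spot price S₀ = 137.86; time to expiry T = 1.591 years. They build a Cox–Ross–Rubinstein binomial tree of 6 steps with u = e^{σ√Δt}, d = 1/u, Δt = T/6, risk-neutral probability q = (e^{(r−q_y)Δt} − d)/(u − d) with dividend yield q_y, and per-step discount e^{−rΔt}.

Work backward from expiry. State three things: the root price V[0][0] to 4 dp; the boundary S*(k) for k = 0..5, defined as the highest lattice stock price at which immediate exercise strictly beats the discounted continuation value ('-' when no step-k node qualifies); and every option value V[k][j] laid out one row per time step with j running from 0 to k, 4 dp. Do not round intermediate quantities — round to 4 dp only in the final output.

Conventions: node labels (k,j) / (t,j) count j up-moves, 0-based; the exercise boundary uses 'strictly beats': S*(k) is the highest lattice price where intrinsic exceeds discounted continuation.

params: Δt=0.26517 u=1.23698 d=0.80842 q=0.46131 e^(-rΔt)=0.98343
t_6 payoffs: 59.8573 39.4570 8.2422 0.0000 0.0000 0.0000 0.0000
t_5: node(5,0) S=47.6023 payoff=50.7377 vs cont=49.6108 → 50.7377 [stop]  node(5,1) S=72.8370 payoff=25.5030 vs cont=24.6423 → 25.5030 [stop]  node(5,2) S=111.4490 payoff=0.0000 vs cont=4.3665 → 4.3665 [wait]  node(5,3) S=170.5298 payoff=0.0000 vs cont=0.0000 → 0.0000 [wait]  node(5,4) S=260.9303 payoff=0.0000 vs cont=0.0000 → 0.0000 [wait]  node(5,5) S=399.2536 payoff=0.0000 vs cont=0.0000 → 0.0000 [wait]  ⇒ S*(5)=72.8370
t_4: node(4,0) S=58.8830 payoff=39.4570 vs cont=38.4491 → 39.4570 [stop]  node(4,1) S=90.0978 payoff=8.2422 vs cont=15.4916 → 15.4916 [wait]  node(4,2) S=137.8600 payoff=0.0000 vs cont=2.3132 → 2.3132 [wait]  node(4,3) S=210.9417 payoff=0.0000 vs cont=0.0000 → 0.0000 [wait]  node(4,4) S=322.7652 payoff=0.0000 vs cont=0.0000 → 0.0000 [wait]  ⇒ S*(4)=58.8830
t_3: node(3,0) S=72.8370 payoff=25.5030 vs cont=27.9311 → 27.9311 [wait]  node(3,1) S=111.4490 payoff=0.0000 vs cont=9.2564 → 9.2564 [wait]  node(3,2) S=170.5298 payoff=0.0000 vs cont=1.2255 → 1.2255 [wait]  node(3,3) S=260.9303 payoff=0.0000 vs cont=0.0000 → 0.0000 [wait]  ⇒ S*(3)=-
t_2: node(2,0) S=90.0978 payoff=8.2422 vs cont=18.9964 → 18.9964 [wait]  node(2,1) S=137.8600 payoff=0.0000 vs cont=5.4597 → 5.4597 [wait]  node(2,2) S=210.9417 payoff=0.0000 vs cont=0.6492 → 0.6492 [wait]  ⇒ S*(2)=-
t_1: node(1,0) S=111.4490 payoff=0.0000 vs cont=12.5406 → 12.5406 [wait]  node(1,1) S=170.5298 payoff=0.0000 vs cont=3.1869 → 3.1869 [wait]  ⇒ S*(1)=-
t_0: node(0,0) S=137.8600 payoff=0.0000 vs cont=8.0894 → 8.0894 [wait]  ⇒ S*(0)=-

price = 8.0894
boundary = - - - - 58.8830 72.8370
tree:
8.0894
12.5406 3.1869
18.9964 5.4597 0.6492
27.9311 9.2564 1.2255 0.0000
39.4570 15.4916 2.3132 0.0000 0.0000
50.7377 25.5030 4.3665 0.0000 0.0000 0.0000
59.8573 39.4570 8.2422 0.0000 0.0000 0.0000 0.0000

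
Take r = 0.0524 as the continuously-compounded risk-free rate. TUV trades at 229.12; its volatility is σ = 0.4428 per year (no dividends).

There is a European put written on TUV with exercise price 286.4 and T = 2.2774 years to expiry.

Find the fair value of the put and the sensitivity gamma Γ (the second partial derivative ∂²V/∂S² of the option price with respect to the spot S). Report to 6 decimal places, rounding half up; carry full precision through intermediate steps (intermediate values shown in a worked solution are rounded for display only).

σ√T = 0.4428·√2.2774 = 0.668232
d₁ = (ln(S/K) + (r+σ²/2)T) / (σ√T) = (ln(229.12/286.4) + (0.0524+0.4428²/2)·2.2774) / 0.668232 = (-0.223144 + 0.342603) / 0.668232 = 0.178769
d₂ = d₁ − σ√T = 0.178769 − 0.668232 = -0.489463
e^{−rT} = 0.887510
N(−d₁) = 0.429060,  N(−d₂) = 0.687743
Put price V = K·e^{−rT}·N(−d₂) − S·N(−d₁) = 174.812439 − 98.306116 = 76.506323
φ(d₁) = (1/√(2π))·e^{−d₁²/2} = 0.392618
Γ = φ(d₁) / (S·σ·√T) = 0.002564

price = 76.506323
Γ = 0.002564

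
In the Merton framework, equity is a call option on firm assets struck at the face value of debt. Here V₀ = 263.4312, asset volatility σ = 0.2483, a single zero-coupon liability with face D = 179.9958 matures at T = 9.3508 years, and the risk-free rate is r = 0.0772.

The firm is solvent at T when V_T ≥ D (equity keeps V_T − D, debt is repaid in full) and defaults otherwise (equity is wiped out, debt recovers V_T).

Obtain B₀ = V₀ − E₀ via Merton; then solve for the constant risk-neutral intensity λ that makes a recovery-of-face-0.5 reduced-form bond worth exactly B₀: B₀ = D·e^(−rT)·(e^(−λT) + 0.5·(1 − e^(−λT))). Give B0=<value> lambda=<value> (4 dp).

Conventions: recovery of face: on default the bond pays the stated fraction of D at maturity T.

B0=83.8759 lambda=0.0091

Apply the equity-as-call identities (strike 179.9958, horizon 9.3508 years):
d₁ = [ln(V₀/D) + (r + σ²/2)T] / (σ√T)
   = [ln(263.4312/179.9958) + (0.0772 + 0.5·0.2483²)·9.3508] / (0.2483·√9.3508)
   = [0.380859 + 1.010134] / 0.759279 = 1.831992
d₂ = d₁ − σ√T = 1.831992 − 0.759279 = 1.072714
N(d₁) = 0.966524,  N(d₂) = 0.858300,  e^(−rT) = 0.485837
E₀ = V₀·N(d₁) − D·e^(−rT)·N(d₂)
   = 263.4312·0.966524 − 179.9958·0.485837·0.858300 = 179.555307
B₀ = V₀ − E₀ = 263.4312 − 179.555307 = 83.875893
e^(−λT) = (B₀·e^(rT)/D − 0.5)/(1 − 0.5) = (83.8759·2.058303/179.9958 − 0.5)/0.5 = 0.91828920
λ = −ln(0.91828920)/9.3508 = 0.009116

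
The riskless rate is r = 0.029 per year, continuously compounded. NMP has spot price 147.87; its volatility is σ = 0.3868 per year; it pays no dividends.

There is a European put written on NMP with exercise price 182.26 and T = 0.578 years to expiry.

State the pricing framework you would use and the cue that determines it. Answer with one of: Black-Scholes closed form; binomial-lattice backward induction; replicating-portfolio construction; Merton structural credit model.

Key observation: everything needed for the exact continuous-time valuation of the European put on NMP (strike 182.26) is given, and no feature rules the closed form out.

framework: Black-Scholes closed form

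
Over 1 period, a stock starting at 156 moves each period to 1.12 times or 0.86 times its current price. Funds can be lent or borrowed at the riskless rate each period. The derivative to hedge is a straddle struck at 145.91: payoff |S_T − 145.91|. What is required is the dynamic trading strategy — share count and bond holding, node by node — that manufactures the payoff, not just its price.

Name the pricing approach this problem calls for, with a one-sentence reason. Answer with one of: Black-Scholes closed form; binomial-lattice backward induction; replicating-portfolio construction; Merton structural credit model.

framework: replicating-portfolio construction

Key observation: a price alone would not answer the question — the per-node share/bond construction on the spot-156, 1.12/0.86 tree is required, and only the replicating-portfolio method yields it.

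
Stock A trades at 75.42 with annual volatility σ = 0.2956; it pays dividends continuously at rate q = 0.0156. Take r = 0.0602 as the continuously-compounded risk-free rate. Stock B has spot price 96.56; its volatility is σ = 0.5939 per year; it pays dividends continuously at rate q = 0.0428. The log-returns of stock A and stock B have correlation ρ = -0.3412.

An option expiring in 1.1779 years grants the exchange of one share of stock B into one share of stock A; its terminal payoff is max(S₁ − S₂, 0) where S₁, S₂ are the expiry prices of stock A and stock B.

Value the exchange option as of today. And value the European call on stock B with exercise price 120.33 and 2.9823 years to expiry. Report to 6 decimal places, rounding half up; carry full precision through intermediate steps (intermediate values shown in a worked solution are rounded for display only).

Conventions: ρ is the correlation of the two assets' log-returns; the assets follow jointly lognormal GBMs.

σ_eff = √(σ₁² + σ₂² − 2ρσ₁σ₂) = √(0.2956² + 0.5939² − 2·-0.3412·0.2956·0.5939) = 0.748262
d₁ = (ln(S₁/S₂) + (q₂ − q₁ + σ_eff²/2)T) / (σ_eff√T) = (ln(75.42/96.56) + (0.0428 − 0.0156 + 0.279948)·1.1779) / 0.812097 = 0.141237
d₂ = d₁ − σ_eff√T = 0.141237 − 0.812097 = -0.670861
N(d₁) = 0.556158,  N(d₂) = 0.251155
V = S₁·e^{−q₁T}·N(d₁) − S₂·e^{−q₂T}·N(d₂) = 41.181753 − 23.059179 = 18.122574
[vanilla: stock B call K=120.33]
σ√T = 0.5939·√2.9823 = 1.025626
d₁ = (ln(S/K) + (r−q+σ²/2)T) / (σ√T) = (ln(96.56/120.33) + (0.0602−0.0428+0.5939²/2)·2.9823) / 1.025626 = (-0.220073 + 0.577846) / 1.025626 = 0.348834
d₂ = d₁ − σ√T = 0.348834 − 1.025626 = -0.676792
e^{−rT} = 0.835659
e^{−qT} = 0.880168
N(d₁) = 0.636393,  N(d₂) = 0.249269
price = S·e^{−qT}·N(d₁) − K·e^{−rT}·N(d₂) = 54.086414 − 25.065201 = 29.021214

exchange price = 18.122574
price(stock B call K=120.33) = 29.021214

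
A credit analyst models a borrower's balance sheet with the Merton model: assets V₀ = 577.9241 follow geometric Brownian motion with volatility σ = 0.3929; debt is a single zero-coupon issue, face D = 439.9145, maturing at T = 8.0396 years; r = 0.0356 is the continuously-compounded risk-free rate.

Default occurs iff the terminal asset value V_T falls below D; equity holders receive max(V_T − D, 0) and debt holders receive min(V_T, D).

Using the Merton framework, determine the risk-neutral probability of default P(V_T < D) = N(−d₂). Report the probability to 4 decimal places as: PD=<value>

PD=0.5220

With assets at 577.9241 and a single debt payment of 439.9145 at 8.0396 years:
d₁ = [ln(V₀/D) + (r + σ²/2)T] / (σ√T)
   = [ln(577.9241/439.9145) + (0.0356 + 0.5·0.3929²)·8.0396] / (0.3929·√8.0396)
   = [0.272862 + 0.906748] / 1.114036 = 1.058862
d₂ = d₁ − σ√T = 1.058862 − 1.114036 = -0.055174
risk-neutral PD = N(−d₂) = N(0.055174) = 0.522000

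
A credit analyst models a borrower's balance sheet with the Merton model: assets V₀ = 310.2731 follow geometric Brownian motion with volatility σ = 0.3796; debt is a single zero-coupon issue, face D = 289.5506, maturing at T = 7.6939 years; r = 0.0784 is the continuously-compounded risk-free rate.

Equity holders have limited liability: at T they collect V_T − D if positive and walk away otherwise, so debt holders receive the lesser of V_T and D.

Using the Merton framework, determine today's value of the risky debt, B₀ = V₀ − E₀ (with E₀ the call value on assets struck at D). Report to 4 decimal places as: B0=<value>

Equity is a call on the firm's assets struck at D = 289.5506:
d₁ = [ln(V₀/D) + (r + σ²/2)T] / (σ√T)
   = [ln(310.2731/289.5506) + (0.0784 + 0.5·0.3796²)·7.6939] / (0.3796·√7.6939)
   = [0.069123 + 1.157532] / 1.052930 = 1.164992
d₂ = d₁ − σ√T = 1.164992 − 1.052930 = 0.112062
N(d₁) = 0.877989,  N(d₂) = 0.544613,  e^(−rT) = 0.547057
E₀ = V₀·N(d₁) − D·e^(−rT)·N(d₂)
   = 310.2731·0.877989 − 289.5506·0.547057·0.544613 = 186.149233
B₀ = V₀ − E₀ = 310.2731 − 186.149233 = 124.123867

B0=124.1239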